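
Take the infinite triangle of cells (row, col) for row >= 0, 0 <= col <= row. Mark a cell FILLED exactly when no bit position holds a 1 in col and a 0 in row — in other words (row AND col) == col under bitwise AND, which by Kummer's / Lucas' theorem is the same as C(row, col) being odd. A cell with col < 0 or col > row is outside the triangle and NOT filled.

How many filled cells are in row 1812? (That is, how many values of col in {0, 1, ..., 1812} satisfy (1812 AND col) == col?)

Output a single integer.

1812 in binary = 11100010100
popcount(1812) = number of 1-bits in 11100010100 = 5
A col c satisfies (1812 AND c) == c iff every set bit of c is also set in 1812; each of the 5 set bits of 1812 can independently be on or off in c.
count = 2^5 = 32

Answer: 32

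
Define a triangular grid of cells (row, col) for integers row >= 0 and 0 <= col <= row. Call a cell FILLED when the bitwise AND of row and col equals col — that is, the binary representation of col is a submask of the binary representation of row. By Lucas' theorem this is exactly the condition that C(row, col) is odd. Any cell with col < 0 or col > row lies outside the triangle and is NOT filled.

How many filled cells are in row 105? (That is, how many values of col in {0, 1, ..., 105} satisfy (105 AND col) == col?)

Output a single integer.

Answer: 16

Derivation:
105 in binary = 1101001
popcount(105) = number of 1-bits in 1101001 = 4
A col c satisfies (105 AND c) == c iff every set bit of c is also set in 105; each of the 4 set bits of 105 can independently be on or off in c.
count = 2^4 = 16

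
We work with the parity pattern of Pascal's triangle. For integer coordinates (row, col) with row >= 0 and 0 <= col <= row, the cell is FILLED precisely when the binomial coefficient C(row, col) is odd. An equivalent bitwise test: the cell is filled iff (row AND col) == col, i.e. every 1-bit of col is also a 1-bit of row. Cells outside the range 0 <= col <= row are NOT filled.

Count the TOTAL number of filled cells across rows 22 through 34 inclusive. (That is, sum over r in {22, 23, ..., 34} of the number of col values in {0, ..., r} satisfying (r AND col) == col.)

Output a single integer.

r22=10110 pc3: +8 =8
r23=10111 pc4: +16 =24
r24=11000 pc2: +4 =28
r25=11001 pc3: +8 =36
r26=11010 pc3: +8 =44
r27=11011 pc4: +16 =60
r28=11100 pc3: +8 =68
r29=11101 pc4: +16 =84
r30=11110 pc4: +16 =100
r31=11111 pc5: +32 =132
r32=100000 pc1: +2 =134
r33=100001 pc2: +4 =138
r34=100010 pc2: +4 =142

Answer: 142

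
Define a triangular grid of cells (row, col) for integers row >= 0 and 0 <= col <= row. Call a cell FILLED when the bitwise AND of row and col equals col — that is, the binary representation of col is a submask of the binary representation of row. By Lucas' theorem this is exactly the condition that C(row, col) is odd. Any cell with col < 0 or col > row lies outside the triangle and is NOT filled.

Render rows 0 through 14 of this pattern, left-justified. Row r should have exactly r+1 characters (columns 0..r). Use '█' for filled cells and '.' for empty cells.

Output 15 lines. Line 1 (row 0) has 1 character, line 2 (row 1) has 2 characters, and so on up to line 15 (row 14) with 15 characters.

r0=0: █
r1=1: ██
r2=10: █.█
r3=11: ████
r4=100: █...█
r5=101: ██..██
r6=110: █.█.█.█
r7=111: ████████
r8=1000: █.......█
r9=1001: ██......██
r10=1010: █.█.....█.█
r11=1011: ████....████
r12=1100: █...█...█...█
r13=1101: ██..██..██..██
r14=1110: █.█.█.█.█.█.█.█

Answer: █
██
█.█
████
█...█
██..██
█.█.█.█
████████
█.......█
██......██
█.█.....█.█
████....████
█...█...█...█
██..██..██..██
█.█.█.█.█.█.█.█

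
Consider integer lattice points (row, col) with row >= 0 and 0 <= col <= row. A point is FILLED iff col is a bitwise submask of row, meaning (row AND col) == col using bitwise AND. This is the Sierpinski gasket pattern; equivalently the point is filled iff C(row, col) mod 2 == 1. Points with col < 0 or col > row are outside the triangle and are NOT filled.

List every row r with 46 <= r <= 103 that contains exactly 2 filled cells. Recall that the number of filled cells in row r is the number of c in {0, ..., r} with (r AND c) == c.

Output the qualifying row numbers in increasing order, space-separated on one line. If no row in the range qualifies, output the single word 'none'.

Answer: 64

Derivation:
Row r has 2^popcount(r) filled cells, so we need popcount(r) = log2(2) = 1.
Scan r = 46..103 and keep those with exactly 1 one-bits:
r=46=101110 popcount=4 -> skip
r=47=101111 popcount=5 -> skip
r=48=110000 popcount=2 -> skip
r=49=110001 popcount=3 -> skip
r=50=110010 popcount=3 -> skip
r=51=110011 popcount=4 -> skip
r=52=110100 popcount=3 -> skip
r=53=110101 popcount=4 -> skip
r=54=110110 popcount=4 -> skip
r=55=110111 popcount=5 -> skip
r=56=111000 popcount=3 -> skip
r=57=111001 popcount=4 -> skip
r=58=111010 popcount=4 -> skip
r=59=111011 popcount=5 -> skip
r=60=111100 popcount=4 -> skip
r=61=111101 popcount=5 -> skip
r=62=111110 popcount=5 -> skip
r=63=111111 popcount=6 -> skip
r=64=1000000 popcount=1 -> KEEP
r=65=1000001 popcount=2 -> skip
r=66=1000010 popcount=2 -> skip
r=67=1000011 popcount=3 -> skip
r=68=1000100 popcount=2 -> skip
r=69=1000101 popcount=3 -> skip
r=70=1000110 popcount=3 -> skip
r=71=1000111 popcount=4 -> skip
r=72=1001000 popcount=2 -> skip
r=73=1001001 popcount=3 -> skip
r=74=1001010 popcount=3 -> skip
r=75=1001011 popcount=4 -> skip
r=76=1001100 popcount=3 -> skip
r=77=1001101 popcount=4 -> skip
r=78=1001110 popcount=4 -> skip
r=79=1001111 popcount=5 -> skip
r=80=1010000 popcount=2 -> skip
r=81=1010001 popcount=3 -> skip
r=82=1010010 popcount=3 -> skip
r=83=1010011 popcount=4 -> skip
r=84=1010100 popcount=3 -> skip
r=85=1010101 popcount=4 -> skip
r=86=1010110 popcount=4 -> skip
r=87=1010111 popcount=5 -> skip
r=88=1011000 popcount=3 -> skip
r=89=1011001 popcount=4 -> skip
r=90=1011010 popcount=4 -> skip
r=91=1011011 popcount=5 -> skip
r=92=1011100 popcount=4 -> skip
r=93=1011101 popcount=5 -> skip
r=94=1011110 popcount=5 -> skip
r=95=1011111 popcount=6 -> skip
r=96=1100000 popcount=2 -> skip
r=97=1100001 popcount=3 -> skip
r=98=1100010 popcount=3 -> skip
r=99=1100011 popcount=4 -> skip
r=100=1100100 popcount=3 -> skip
r=101=1100101 popcount=4 -> skip
r=102=1100110 popcount=4 -> skip
r=103=1100111 popcount=5 -> skip
Kept rows: 64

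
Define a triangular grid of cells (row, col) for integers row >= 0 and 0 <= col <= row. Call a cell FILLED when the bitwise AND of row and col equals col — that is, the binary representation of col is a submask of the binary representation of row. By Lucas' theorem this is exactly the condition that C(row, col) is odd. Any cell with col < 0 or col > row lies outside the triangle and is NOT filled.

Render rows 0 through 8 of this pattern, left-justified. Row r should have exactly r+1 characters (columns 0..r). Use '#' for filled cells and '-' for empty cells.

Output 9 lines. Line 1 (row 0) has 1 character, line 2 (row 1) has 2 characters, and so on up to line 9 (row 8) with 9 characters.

r0=0: #
r1=1: ##
r2=10: #-#
r3=11: ####
r4=100: #---#
r5=101: ##--##
r6=110: #-#-#-#
r7=111: ########
r8=1000: #-------#

Answer: #
##
#-#
####
#---#
##--##
#-#-#-#
########
#-------#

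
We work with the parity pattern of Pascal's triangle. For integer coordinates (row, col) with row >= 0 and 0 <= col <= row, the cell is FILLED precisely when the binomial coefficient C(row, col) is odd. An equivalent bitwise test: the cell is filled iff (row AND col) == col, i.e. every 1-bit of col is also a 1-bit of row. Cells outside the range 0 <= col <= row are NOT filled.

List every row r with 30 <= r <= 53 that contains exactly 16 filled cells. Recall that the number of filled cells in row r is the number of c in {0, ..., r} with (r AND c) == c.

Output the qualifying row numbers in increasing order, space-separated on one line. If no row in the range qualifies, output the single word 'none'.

Row r has 2^popcount(r) filled cells, so we need popcount(r) = log2(16) = 4.
Scan r = 30..53 and keep those with exactly 4 one-bits:
r=30=11110 popcount=4 -> KEEP
r=31=11111 popcount=5 -> skip
r=32=100000 popcount=1 -> skip
r=33=100001 popcount=2 -> skip
r=34=100010 popcount=2 -> skip
r=35=100011 popcount=3 -> skip
r=36=100100 popcount=2 -> skip
r=37=100101 popcount=3 -> skip
r=38=100110 popcount=3 -> skip
r=39=100111 popcount=4 -> KEEP
r=40=101000 popcount=2 -> skip
r=41=101001 popcount=3 -> skip
r=42=101010 popcount=3 -> skip
r=43=101011 popcount=4 -> KEEP
r=44=101100 popcount=3 -> skip
r=45=101101 popcount=4 -> KEEP
r=46=101110 popcount=4 -> KEEP
r=47=101111 popcount=5 -> skip
r=48=110000 popcount=2 -> skip
r=49=110001 popcount=3 -> skip
r=50=110010 popcount=3 -> skip
r=51=110011 popcount=4 -> KEEP
r=52=110100 popcount=3 -> skip
r=53=110101 popcount=4 -> KEEP
Kept rows: 30 39 43 45 46 51 53

Answer: 30 39 43 45 46 51 53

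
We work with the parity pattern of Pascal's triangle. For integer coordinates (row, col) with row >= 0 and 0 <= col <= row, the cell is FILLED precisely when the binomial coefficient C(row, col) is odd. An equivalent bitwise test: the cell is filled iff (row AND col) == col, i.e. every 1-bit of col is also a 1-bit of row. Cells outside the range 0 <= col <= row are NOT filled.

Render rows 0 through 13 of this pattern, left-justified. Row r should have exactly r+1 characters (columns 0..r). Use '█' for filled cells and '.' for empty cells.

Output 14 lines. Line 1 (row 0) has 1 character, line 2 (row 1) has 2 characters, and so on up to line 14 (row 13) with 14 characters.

r0=0: █
r1=1: ██
r2=10: █.█
r3=11: ████
r4=100: █...█
r5=101: ██..██
r6=110: █.█.█.█
r7=111: ████████
r8=1000: █.......█
r9=1001: ██......██
r10=1010: █.█.....█.█
r11=1011: ████....████
r12=1100: █...█...█...█
r13=1101: ██..██..██..██

Answer: █
██
█.█
████
█...█
██..██
█.█.█.█
████████
█.......█
██......██
█.█.....█.█
████....████
█...█...█...█
██..██..██..██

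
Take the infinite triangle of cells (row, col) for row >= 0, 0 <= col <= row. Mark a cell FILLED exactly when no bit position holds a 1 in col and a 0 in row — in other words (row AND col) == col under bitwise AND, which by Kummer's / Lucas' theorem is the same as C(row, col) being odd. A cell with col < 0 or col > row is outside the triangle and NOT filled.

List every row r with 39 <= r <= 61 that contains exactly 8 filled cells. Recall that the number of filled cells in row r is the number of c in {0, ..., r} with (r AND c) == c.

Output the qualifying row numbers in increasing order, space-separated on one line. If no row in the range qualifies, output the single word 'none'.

Row r has 2^popcount(r) filled cells, so we need popcount(r) = log2(8) = 3.
Scan r = 39..61 and keep those with exactly 3 one-bits:
r=39=100111 popcount=4 -> skip
r=40=101000 popcount=2 -> skip
r=41=101001 popcount=3 -> KEEP
r=42=101010 popcount=3 -> KEEP
r=43=101011 popcount=4 -> skip
r=44=101100 popcount=3 -> KEEP
r=45=101101 popcount=4 -> skip
r=46=101110 popcount=4 -> skip
r=47=101111 popcount=5 -> skip
r=48=110000 popcount=2 -> skip
r=49=110001 popcount=3 -> KEEP
r=50=110010 popcount=3 -> KEEP
r=51=110011 popcount=4 -> skip
r=52=110100 popcount=3 -> KEEP
r=53=110101 popcount=4 -> skip
r=54=110110 popcount=4 -> skip
r=55=110111 popcount=5 -> skip
r=56=111000 popcount=3 -> KEEP
r=57=111001 popcount=4 -> skip
r=58=111010 popcount=4 -> skip
r=59=111011 popcount=5 -> skip
r=60=111100 popcount=4 -> skip
r=61=111101 popcount=5 -> skip
Kept rows: 41 42 44 49 50 52 56

Answer: 41 42 44 49 50 52 56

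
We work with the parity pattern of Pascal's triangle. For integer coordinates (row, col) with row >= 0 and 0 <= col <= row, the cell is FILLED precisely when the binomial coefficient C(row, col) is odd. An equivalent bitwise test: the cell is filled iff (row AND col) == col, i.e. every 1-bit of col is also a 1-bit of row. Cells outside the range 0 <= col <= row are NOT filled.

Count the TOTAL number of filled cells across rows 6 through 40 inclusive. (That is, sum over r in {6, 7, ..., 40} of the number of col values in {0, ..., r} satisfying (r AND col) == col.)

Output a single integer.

r6=110 pc2: +4 =4
r7=111 pc3: +8 =12
r8=1000 pc1: +2 =14
r9=1001 pc2: +4 =18
r10=1010 pc2: +4 =22
r11=1011 pc3: +8 =30
r12=1100 pc2: +4 =34
r13=1101 pc3: +8 =42
r14=1110 pc3: +8 =50
r15=1111 pc4: +16 =66
r16=10000 pc1: +2 =68
r17=10001 pc2: +4 =72
r18=10010 pc2: +4 =76
r19=10011 pc3: +8 =84
r20=10100 pc2: +4 =88
r21=10101 pc3: +8 =96
r22=10110 pc3: +8 =104
r23=10111 pc4: +16 =120
r24=11000 pc2: +4 =124
r25=11001 pc3: +8 =132
r26=11010 pc3: +8 =140
r27=11011 pc4: +16 =156
r28=11100 pc3: +8 =164
r29=11101 pc4: +16 =180
r30=11110 pc4: +16 =196
r31=11111 pc5: +32 =228
r32=100000 pc1: +2 =230
r33=100001 pc2: +4 =234
r34=100010 pc2: +4 =238
r35=100011 pc3: +8 =246
r36=100100 pc2: +4 =250
r37=100101 pc3: +8 =258
r38=100110 pc3: +8 =266
r39=100111 pc4: +16 =282
r40=101000 pc2: +4 =286

Answer: 286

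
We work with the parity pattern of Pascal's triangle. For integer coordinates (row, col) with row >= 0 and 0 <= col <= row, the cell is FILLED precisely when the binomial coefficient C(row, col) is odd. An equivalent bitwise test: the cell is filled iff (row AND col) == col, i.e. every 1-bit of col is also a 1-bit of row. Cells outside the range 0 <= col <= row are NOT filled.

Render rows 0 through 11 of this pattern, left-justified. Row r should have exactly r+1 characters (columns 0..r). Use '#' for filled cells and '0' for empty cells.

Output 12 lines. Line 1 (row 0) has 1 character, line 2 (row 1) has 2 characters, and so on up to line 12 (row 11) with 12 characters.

Answer: #
##
#0#
####
#000#
##00##
#0#0#0#
########
#0000000#
##000000##
#0#00000#0#
####0000####

Derivation:
r0=0: #
r1=1: ##
r2=10: #0#
r3=11: ####
r4=100: #000#
r5=101: ##00##
r6=110: #0#0#0#
r7=111: ########
r8=1000: #0000000#
r9=1001: ##000000##
r10=1010: #0#00000#0#
r11=1011: ####0000####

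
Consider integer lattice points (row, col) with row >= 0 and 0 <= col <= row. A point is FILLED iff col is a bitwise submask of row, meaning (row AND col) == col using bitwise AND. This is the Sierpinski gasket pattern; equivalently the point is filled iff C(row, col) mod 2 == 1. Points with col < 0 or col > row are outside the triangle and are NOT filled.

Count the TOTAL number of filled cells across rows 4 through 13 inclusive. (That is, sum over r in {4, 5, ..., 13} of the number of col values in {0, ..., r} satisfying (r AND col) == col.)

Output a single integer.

r4=100 pc1: +2 =2
r5=101 pc2: +4 =6
r6=110 pc2: +4 =10
r7=111 pc3: +8 =18
r8=1000 pc1: +2 =20
r9=1001 pc2: +4 =24
r10=1010 pc2: +4 =28
r11=1011 pc3: +8 =36
r12=1100 pc2: +4 =40
r13=1101 pc3: +8 =48

Answer: 48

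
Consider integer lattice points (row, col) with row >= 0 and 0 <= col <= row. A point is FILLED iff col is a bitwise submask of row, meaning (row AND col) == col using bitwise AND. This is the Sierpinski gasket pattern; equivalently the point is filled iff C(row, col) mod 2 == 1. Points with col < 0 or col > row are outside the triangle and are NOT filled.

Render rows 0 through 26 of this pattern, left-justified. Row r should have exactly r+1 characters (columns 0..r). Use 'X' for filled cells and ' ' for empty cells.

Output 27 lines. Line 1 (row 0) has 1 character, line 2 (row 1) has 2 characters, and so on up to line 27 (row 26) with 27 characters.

Answer: X
XX
X X
XXXX
X   X
XX  XX
X X X X
XXXXXXXX
X       X
XX      XX
X X     X X
XXXX    XXXX
X   X   X   X
XX  XX  XX  XX
X X X X X X X X
XXXXXXXXXXXXXXXX
X               X
XX              XX
X X             X X
XXXX            XXXX
X   X           X   X
XX  XX          XX  XX
X X X X         X X X X
XXXXXXXX        XXXXXXXX
X       X       X       X
XX      XX      XX      XX
X X     X X     X X     X X

Derivation:
r0=0: X
r1=1: XX
r2=10: X X
r3=11: XXXX
r4=100: X   X
r5=101: XX  XX
r6=110: X X X X
r7=111: XXXXXXXX
r8=1000: X       X
r9=1001: XX      XX
r10=1010: X X     X X
r11=1011: XXXX    XXXX
r12=1100: X   X   X   X
r13=1101: XX  XX  XX  XX
r14=1110: X X X X X X X X
r15=1111: XXXXXXXXXXXXXXXX
r16=10000: X               X
r17=10001: XX              XX
r18=10010: X X             X X
r19=10011: XXXX            XXXX
r20=10100: X   X           X   X
r21=10101: XX  XX          XX  XX
r22=10110: X X X X         X X X X
r23=10111: XXXXXXXX        XXXXXXXX
r24=11000: X       X       X       X
r25=11001: XX      XX      XX      XX
r26=11010: X X     X X     X X     X X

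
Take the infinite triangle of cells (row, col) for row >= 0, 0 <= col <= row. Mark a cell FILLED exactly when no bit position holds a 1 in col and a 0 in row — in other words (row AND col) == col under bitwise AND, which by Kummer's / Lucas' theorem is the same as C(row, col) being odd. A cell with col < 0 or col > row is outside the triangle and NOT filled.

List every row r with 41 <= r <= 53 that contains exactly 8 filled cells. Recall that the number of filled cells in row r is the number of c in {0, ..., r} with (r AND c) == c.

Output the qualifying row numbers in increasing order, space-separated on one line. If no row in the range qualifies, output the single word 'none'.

Answer: 41 42 44 49 50 52

Derivation:
Row r has 2^popcount(r) filled cells, so we need popcount(r) = log2(8) = 3.
Scan r = 41..53 and keep those with exactly 3 one-bits:
r=41=101001 popcount=3 -> KEEP
r=42=101010 popcount=3 -> KEEP
r=43=101011 popcount=4 -> skip
r=44=101100 popcount=3 -> KEEP
r=45=101101 popcount=4 -> skip
r=46=101110 popcount=4 -> skip
r=47=101111 popcount=5 -> skip
r=48=110000 popcount=2 -> skip
r=49=110001 popcount=3 -> KEEP
r=50=110010 popcount=3 -> KEEP
r=51=110011 popcount=4 -> skip
r=52=110100 popcount=3 -> KEEP
r=53=110101 popcount=4 -> skip
Kept rows: 41 42 44 49 50 52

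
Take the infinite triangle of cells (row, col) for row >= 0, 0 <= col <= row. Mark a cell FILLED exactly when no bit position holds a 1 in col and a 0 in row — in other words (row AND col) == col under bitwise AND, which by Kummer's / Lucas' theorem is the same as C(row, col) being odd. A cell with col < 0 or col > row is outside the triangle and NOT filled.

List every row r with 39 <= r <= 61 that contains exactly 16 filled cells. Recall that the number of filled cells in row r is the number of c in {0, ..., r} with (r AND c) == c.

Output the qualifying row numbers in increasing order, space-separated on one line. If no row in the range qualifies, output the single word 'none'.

Answer: 39 43 45 46 51 53 54 57 58 60

Derivation:
Row r has 2^popcount(r) filled cells, so we need popcount(r) = log2(16) = 4.
Scan r = 39..61 and keep those with exactly 4 one-bits:
r=39=100111 popcount=4 -> KEEP
r=40=101000 popcount=2 -> skip
r=41=101001 popcount=3 -> skip
r=42=101010 popcount=3 -> skip
r=43=101011 popcount=4 -> KEEP
r=44=101100 popcount=3 -> skip
r=45=101101 popcount=4 -> KEEP
r=46=101110 popcount=4 -> KEEP
r=47=101111 popcount=5 -> skip
r=48=110000 popcount=2 -> skip
r=49=110001 popcount=3 -> skip
r=50=110010 popcount=3 -> skip
r=51=110011 popcount=4 -> KEEP
r=52=110100 popcount=3 -> skip
r=53=110101 popcount=4 -> KEEP
r=54=110110 popcount=4 -> KEEP
r=55=110111 popcount=5 -> skip
r=56=111000 popcount=3 -> skip
r=57=111001 popcount=4 -> KEEP
r=58=111010 popcount=4 -> KEEP
r=59=111011 popcount=5 -> skip
r=60=111100 popcount=4 -> KEEP
r=61=111101 popcount=5 -> skip
Kept rows: 39 43 45 46 51 53 54 57 58 60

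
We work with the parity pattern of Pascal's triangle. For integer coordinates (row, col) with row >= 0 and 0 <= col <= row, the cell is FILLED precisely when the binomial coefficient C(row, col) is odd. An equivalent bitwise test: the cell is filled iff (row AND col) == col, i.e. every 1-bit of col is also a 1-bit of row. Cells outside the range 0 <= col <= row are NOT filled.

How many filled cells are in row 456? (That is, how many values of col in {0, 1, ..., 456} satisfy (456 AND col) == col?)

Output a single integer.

Answer: 16

Derivation:
456 in binary = 111001000
popcount(456) = number of 1-bits in 111001000 = 4
A col c satisfies (456 AND c) == c iff every set bit of c is also set in 456; each of the 4 set bits of 456 can independently be on or off in c.
count = 2^4 = 16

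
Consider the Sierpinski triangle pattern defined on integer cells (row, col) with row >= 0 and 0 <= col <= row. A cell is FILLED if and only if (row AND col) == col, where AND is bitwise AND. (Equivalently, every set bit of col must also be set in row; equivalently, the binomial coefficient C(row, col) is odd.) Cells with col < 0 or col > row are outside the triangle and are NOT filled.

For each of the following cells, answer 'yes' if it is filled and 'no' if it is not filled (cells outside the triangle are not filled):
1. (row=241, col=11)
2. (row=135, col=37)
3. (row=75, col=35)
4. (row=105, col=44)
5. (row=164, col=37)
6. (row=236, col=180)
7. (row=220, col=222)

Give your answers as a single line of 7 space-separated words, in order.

Answer: no no no no no no no

Derivation:
(241,11): row=0b11110001, col=0b1011, row AND col = 0b1 = 1; 1 != 11 -> empty
(135,37): row=0b10000111, col=0b100101, row AND col = 0b101 = 5; 5 != 37 -> empty
(75,35): row=0b1001011, col=0b100011, row AND col = 0b11 = 3; 3 != 35 -> empty
(105,44): row=0b1101001, col=0b101100, row AND col = 0b101000 = 40; 40 != 44 -> empty
(164,37): row=0b10100100, col=0b100101, row AND col = 0b100100 = 36; 36 != 37 -> empty
(236,180): row=0b11101100, col=0b10110100, row AND col = 0b10100100 = 164; 164 != 180 -> empty
(220,222): col outside [0, 220] -> not filled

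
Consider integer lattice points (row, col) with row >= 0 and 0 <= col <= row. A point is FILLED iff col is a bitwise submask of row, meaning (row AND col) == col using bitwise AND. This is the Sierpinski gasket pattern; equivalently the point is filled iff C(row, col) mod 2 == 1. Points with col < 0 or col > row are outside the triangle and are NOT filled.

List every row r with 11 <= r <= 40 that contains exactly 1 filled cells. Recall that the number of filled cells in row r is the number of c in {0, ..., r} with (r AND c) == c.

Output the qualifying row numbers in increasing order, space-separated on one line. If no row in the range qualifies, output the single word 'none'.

Row r has 2^popcount(r) filled cells, so we need popcount(r) = log2(1) = 0.
Scan r = 11..40 and keep those with exactly 0 one-bits:
r=11=1011 popcount=3 -> skip
r=12=1100 popcount=2 -> skip
r=13=1101 popcount=3 -> skip
r=14=1110 popcount=3 -> skip
r=15=1111 popcount=4 -> skip
r=16=10000 popcount=1 -> skip
r=17=10001 popcount=2 -> skip
r=18=10010 popcount=2 -> skip
r=19=10011 popcount=3 -> skip
r=20=10100 popcount=2 -> skip
r=21=10101 popcount=3 -> skip
r=22=10110 popcount=3 -> skip
r=23=10111 popcount=4 -> skip
r=24=11000 popcount=2 -> skip
r=25=11001 popcount=3 -> skip
r=26=11010 popcount=3 -> skip
r=27=11011 popcount=4 -> skip
r=28=11100 popcount=3 -> skip
r=29=11101 popcount=4 -> skip
r=30=11110 popcount=4 -> skip
r=31=11111 popcount=5 -> skip
r=32=100000 popcount=1 -> skip
r=33=100001 popcount=2 -> skip
r=34=100010 popcount=2 -> skip
r=35=100011 popcount=3 -> skip
r=36=100100 popcount=2 -> skip
r=37=100101 popcount=3 -> skip
r=38=100110 popcount=3 -> skip
r=39=100111 popcount=4 -> skip
r=40=101000 popcount=2 -> skip
Kept rows: none

Answer: none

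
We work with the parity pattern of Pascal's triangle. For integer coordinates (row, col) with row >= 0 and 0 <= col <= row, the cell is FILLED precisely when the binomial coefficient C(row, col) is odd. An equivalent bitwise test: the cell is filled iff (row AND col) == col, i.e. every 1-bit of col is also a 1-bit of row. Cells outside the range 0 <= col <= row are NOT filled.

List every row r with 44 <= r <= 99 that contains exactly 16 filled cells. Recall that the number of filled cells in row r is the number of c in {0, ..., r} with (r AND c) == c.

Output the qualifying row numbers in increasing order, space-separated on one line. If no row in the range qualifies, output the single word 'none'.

Answer: 45 46 51 53 54 57 58 60 71 75 77 78 83 85 86 89 90 92 99

Derivation:
Row r has 2^popcount(r) filled cells, so we need popcount(r) = log2(16) = 4.
Scan r = 44..99 and keep those with exactly 4 one-bits:
r=44=101100 popcount=3 -> skip
r=45=101101 popcount=4 -> KEEP
r=46=101110 popcount=4 -> KEEP
r=47=101111 popcount=5 -> skip
r=48=110000 popcount=2 -> skip
r=49=110001 popcount=3 -> skip
r=50=110010 popcount=3 -> skip
r=51=110011 popcount=4 -> KEEP
r=52=110100 popcount=3 -> skip
r=53=110101 popcount=4 -> KEEP
r=54=110110 popcount=4 -> KEEP
r=55=110111 popcount=5 -> skip
r=56=111000 popcount=3 -> skip
r=57=111001 popcount=4 -> KEEP
r=58=111010 popcount=4 -> KEEP
r=59=111011 popcount=5 -> skip
r=60=111100 popcount=4 -> KEEP
r=61=111101 popcount=5 -> skip
r=62=111110 popcount=5 -> skip
r=63=111111 popcount=6 -> skip
r=64=1000000 popcount=1 -> skip
r=65=1000001 popcount=2 -> skip
r=66=1000010 popcount=2 -> skip
r=67=1000011 popcount=3 -> skip
r=68=1000100 popcount=2 -> skip
r=69=1000101 popcount=3 -> skip
r=70=1000110 popcount=3 -> skip
r=71=1000111 popcount=4 -> KEEP
r=72=1001000 popcount=2 -> skip
r=73=1001001 popcount=3 -> skip
r=74=1001010 popcount=3 -> skip
r=75=1001011 popcount=4 -> KEEP
r=76=1001100 popcount=3 -> skip
r=77=1001101 popcount=4 -> KEEP
r=78=1001110 popcount=4 -> KEEP
r=79=1001111 popcount=5 -> skip
r=80=1010000 popcount=2 -> skip
r=81=1010001 popcount=3 -> skip
r=82=1010010 popcount=3 -> skip
r=83=1010011 popcount=4 -> KEEP
r=84=1010100 popcount=3 -> skip
r=85=1010101 popcount=4 -> KEEP
r=86=1010110 popcount=4 -> KEEP
r=87=1010111 popcount=5 -> skip
r=88=1011000 popcount=3 -> skip
r=89=1011001 popcount=4 -> KEEP
r=90=1011010 popcount=4 -> KEEP
r=91=1011011 popcount=5 -> skip
r=92=1011100 popcount=4 -> KEEP
r=93=1011101 popcount=5 -> skip
r=94=1011110 popcount=5 -> skip
r=95=1011111 popcount=6 -> skip
r=96=1100000 popcount=2 -> skip
r=97=1100001 popcount=3 -> skip
r=98=1100010 popcount=3 -> skip
r=99=1100011 popcount=4 -> KEEP
Kept rows: 45 46 51 53 54 57 58 60 71 75 77 78 83 85 86 89 90 92 99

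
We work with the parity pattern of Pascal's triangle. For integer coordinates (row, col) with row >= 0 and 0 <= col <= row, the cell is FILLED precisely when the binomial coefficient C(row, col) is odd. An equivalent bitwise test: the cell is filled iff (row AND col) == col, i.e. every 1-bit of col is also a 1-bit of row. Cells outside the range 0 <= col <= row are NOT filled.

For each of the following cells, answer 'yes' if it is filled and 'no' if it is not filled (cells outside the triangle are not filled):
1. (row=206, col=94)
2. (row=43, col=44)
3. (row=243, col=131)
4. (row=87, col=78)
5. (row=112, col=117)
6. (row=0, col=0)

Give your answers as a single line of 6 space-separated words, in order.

Answer: no no yes no no yes

Derivation:
(206,94): row=0b11001110, col=0b1011110, row AND col = 0b1001110 = 78; 78 != 94 -> empty
(43,44): col outside [0, 43] -> not filled
(243,131): row=0b11110011, col=0b10000011, row AND col = 0b10000011 = 131; 131 == 131 -> filled
(87,78): row=0b1010111, col=0b1001110, row AND col = 0b1000110 = 70; 70 != 78 -> empty
(112,117): col outside [0, 112] -> not filled
(0,0): row=0b0, col=0b0, row AND col = 0b0 = 0; 0 == 0 -> filled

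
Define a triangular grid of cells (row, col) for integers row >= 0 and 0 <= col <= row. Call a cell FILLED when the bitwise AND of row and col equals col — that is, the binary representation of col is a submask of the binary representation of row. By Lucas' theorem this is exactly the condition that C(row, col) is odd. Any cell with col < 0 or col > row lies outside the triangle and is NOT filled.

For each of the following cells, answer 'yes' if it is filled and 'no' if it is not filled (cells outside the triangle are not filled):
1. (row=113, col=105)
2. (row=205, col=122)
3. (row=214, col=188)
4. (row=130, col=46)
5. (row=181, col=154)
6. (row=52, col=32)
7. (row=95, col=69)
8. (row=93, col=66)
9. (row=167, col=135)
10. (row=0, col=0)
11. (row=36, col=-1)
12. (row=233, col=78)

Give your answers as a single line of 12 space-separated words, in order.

(113,105): row=0b1110001, col=0b1101001, row AND col = 0b1100001 = 97; 97 != 105 -> empty
(205,122): row=0b11001101, col=0b1111010, row AND col = 0b1001000 = 72; 72 != 122 -> empty
(214,188): row=0b11010110, col=0b10111100, row AND col = 0b10010100 = 148; 148 != 188 -> empty
(130,46): row=0b10000010, col=0b101110, row AND col = 0b10 = 2; 2 != 46 -> empty
(181,154): row=0b10110101, col=0b10011010, row AND col = 0b10010000 = 144; 144 != 154 -> empty
(52,32): row=0b110100, col=0b100000, row AND col = 0b100000 = 32; 32 == 32 -> filled
(95,69): row=0b1011111, col=0b1000101, row AND col = 0b1000101 = 69; 69 == 69 -> filled
(93,66): row=0b1011101, col=0b1000010, row AND col = 0b1000000 = 64; 64 != 66 -> empty
(167,135): row=0b10100111, col=0b10000111, row AND col = 0b10000111 = 135; 135 == 135 -> filled
(0,0): row=0b0, col=0b0, row AND col = 0b0 = 0; 0 == 0 -> filled
(36,-1): col outside [0, 36] -> not filled
(233,78): row=0b11101001, col=0b1001110, row AND col = 0b1001000 = 72; 72 != 78 -> empty

Answer: no no no no no yes yes no yes yes no no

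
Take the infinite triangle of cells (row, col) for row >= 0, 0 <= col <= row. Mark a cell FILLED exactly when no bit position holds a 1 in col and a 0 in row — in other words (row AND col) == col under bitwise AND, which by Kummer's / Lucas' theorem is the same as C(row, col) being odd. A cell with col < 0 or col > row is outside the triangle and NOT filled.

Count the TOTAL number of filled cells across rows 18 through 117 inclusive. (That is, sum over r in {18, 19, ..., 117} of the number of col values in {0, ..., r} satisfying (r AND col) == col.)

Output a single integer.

r18=10010 pc2: +4 =4
r19=10011 pc3: +8 =12
r20=10100 pc2: +4 =16
r21=10101 pc3: +8 =24
r22=10110 pc3: +8 =32
r23=10111 pc4: +16 =48
r24=11000 pc2: +4 =52
r25=11001 pc3: +8 =60
r26=11010 pc3: +8 =68
r27=11011 pc4: +16 =84
r28=11100 pc3: +8 =92
r29=11101 pc4: +16 =108
r30=11110 pc4: +16 =124
r31=11111 pc5: +32 =156
r32=100000 pc1: +2 =158
r33=100001 pc2: +4 =162
r34=100010 pc2: +4 =166
r35=100011 pc3: +8 =174
r36=100100 pc2: +4 =178
r37=100101 pc3: +8 =186
r38=100110 pc3: +8 =194
r39=100111 pc4: +16 =210
r40=101000 pc2: +4 =214
r41=101001 pc3: +8 =222
r42=101010 pc3: +8 =230
r43=101011 pc4: +16 =246
r44=101100 pc3: +8 =254
r45=101101 pc4: +16 =270
r46=101110 pc4: +16 =286
r47=101111 pc5: +32 =318
r48=110000 pc2: +4 =322
r49=110001 pc3: +8 =330
r50=110010 pc3: +8 =338
r51=110011 pc4: +16 =354
r52=110100 pc3: +8 =362
r53=110101 pc4: +16 =378
r54=110110 pc4: +16 =394
r55=110111 pc5: +32 =426
r56=111000 pc3: +8 =434
r57=111001 pc4: +16 =450
r58=111010 pc4: +16 =466
r59=111011 pc5: +32 =498
r60=111100 pc4: +16 =514
r61=111101 pc5: +32 =546
r62=111110 pc5: +32 =578
r63=111111 pc6: +64 =642
r64=1000000 pc1: +2 =644
r65=1000001 pc2: +4 =648
r66=1000010 pc2: +4 =652
r67=1000011 pc3: +8 =660
r68=1000100 pc2: +4 =664
r69=1000101 pc3: +8 =672
r70=1000110 pc3: +8 =680
r71=1000111 pc4: +16 =696
r72=1001000 pc2: +4 =700
r73=1001001 pc3: +8 =708
r74=1001010 pc3: +8 =716
r75=1001011 pc4: +16 =732
r76=1001100 pc3: +8 =740
r77=1001101 pc4: +16 =756
r78=1001110 pc4: +16 =772
r79=1001111 pc5: +32 =804
r80=1010000 pc2: +4 =808
r81=1010001 pc3: +8 =816
r82=1010010 pc3: +8 =824
r83=1010011 pc4: +16 =840
r84=1010100 pc3: +8 =848
r85=1010101 pc4: +16 =864
r86=1010110 pc4: +16 =880
r87=1010111 pc5: +32 =912
r88=1011000 pc3: +8 =920
r89=1011001 pc4: +16 =936
r90=1011010 pc4: +16 =952
r91=1011011 pc5: +32 =984
r92=1011100 pc4: +16 =1000
r93=1011101 pc5: +32 =1032
r94=1011110 pc5: +32 =1064
r95=1011111 pc6: +64 =1128
r96=1100000 pc2: +4 =1132
r97=1100001 pc3: +8 =1140
r98=1100010 pc3: +8 =1148
r99=1100011 pc4: +16 =1164
r100=1100100 pc3: +8 =1172
r101=1100101 pc4: +16 =1188
r102=1100110 pc4: +16 =1204
r103=1100111 pc5: +32 =1236
r104=1101000 pc3: +8 =1244
r105=1101001 pc4: +16 =1260
r106=1101010 pc4: +16 =1276
r107=1101011 pc5: +32 =1308
r108=1101100 pc4: +16 =1324
r109=1101101 pc5: +32 =1356
r110=1101110 pc5: +32 =1388
r111=1101111 pc6: +64 =1452
r112=1110000 pc3: +8 =1460
r113=1110001 pc4: +16 =1476
r114=1110010 pc4: +16 =1492
r115=1110011 pc5: +32 =1524
r116=1110100 pc4: +16 =1540
r117=1110101 pc5: +32 =1572

Answer: 1572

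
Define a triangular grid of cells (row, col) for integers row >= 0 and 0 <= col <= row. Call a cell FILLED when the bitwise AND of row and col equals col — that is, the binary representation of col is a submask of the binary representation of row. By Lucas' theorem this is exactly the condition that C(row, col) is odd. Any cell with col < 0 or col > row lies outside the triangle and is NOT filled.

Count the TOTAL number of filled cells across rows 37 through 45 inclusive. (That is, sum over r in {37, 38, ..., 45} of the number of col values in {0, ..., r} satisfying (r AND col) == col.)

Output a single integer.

Answer: 92

Derivation:
r37=100101 pc3: +8 =8
r38=100110 pc3: +8 =16
r39=100111 pc4: +16 =32
r40=101000 pc2: +4 =36
r41=101001 pc3: +8 =44
r42=101010 pc3: +8 =52
r43=101011 pc4: +16 =68
r44=101100 pc3: +8 =76
r45=101101 pc4: +16 =92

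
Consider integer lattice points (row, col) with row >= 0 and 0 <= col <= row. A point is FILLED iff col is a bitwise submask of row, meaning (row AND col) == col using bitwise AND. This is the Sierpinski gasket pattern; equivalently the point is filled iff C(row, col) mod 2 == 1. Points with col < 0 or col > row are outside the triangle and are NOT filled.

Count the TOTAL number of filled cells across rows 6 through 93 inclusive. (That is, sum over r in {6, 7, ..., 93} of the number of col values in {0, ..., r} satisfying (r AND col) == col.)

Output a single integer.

r6=110 pc2: +4 =4
r7=111 pc3: +8 =12
r8=1000 pc1: +2 =14
r9=1001 pc2: +4 =18
r10=1010 pc2: +4 =22
r11=1011 pc3: +8 =30
r12=1100 pc2: +4 =34
r13=1101 pc3: +8 =42
r14=1110 pc3: +8 =50
r15=1111 pc4: +16 =66
r16=10000 pc1: +2 =68
r17=10001 pc2: +4 =72
r18=10010 pc2: +4 =76
r19=10011 pc3: +8 =84
r20=10100 pc2: +4 =88
r21=10101 pc3: +8 =96
r22=10110 pc3: +8 =104
r23=10111 pc4: +16 =120
r24=11000 pc2: +4 =124
r25=11001 pc3: +8 =132
r26=11010 pc3: +8 =140
r27=11011 pc4: +16 =156
r28=11100 pc3: +8 =164
r29=11101 pc4: +16 =180
r30=11110 pc4: +16 =196
r31=11111 pc5: +32 =228
r32=100000 pc1: +2 =230
r33=100001 pc2: +4 =234
r34=100010 pc2: +4 =238
r35=100011 pc3: +8 =246
r36=100100 pc2: +4 =250
r37=100101 pc3: +8 =258
r38=100110 pc3: +8 =266
r39=100111 pc4: +16 =282
r40=101000 pc2: +4 =286
r41=101001 pc3: +8 =294
r42=101010 pc3: +8 =302
r43=101011 pc4: +16 =318
r44=101100 pc3: +8 =326
r45=101101 pc4: +16 =342
r46=101110 pc4: +16 =358
r47=101111 pc5: +32 =390
r48=110000 pc2: +4 =394
r49=110001 pc3: +8 =402
r50=110010 pc3: +8 =410
r51=110011 pc4: +16 =426
r52=110100 pc3: +8 =434
r53=110101 pc4: +16 =450
r54=110110 pc4: +16 =466
r55=110111 pc5: +32 =498
r56=111000 pc3: +8 =506
r57=111001 pc4: +16 =522
r58=111010 pc4: +16 =538
r59=111011 pc5: +32 =570
r60=111100 pc4: +16 =586
r61=111101 pc5: +32 =618
r62=111110 pc5: +32 =650
r63=111111 pc6: +64 =714
r64=1000000 pc1: +2 =716
r65=1000001 pc2: +4 =720
r66=1000010 pc2: +4 =724
r67=1000011 pc3: +8 =732
r68=1000100 pc2: +4 =736
r69=1000101 pc3: +8 =744
r70=1000110 pc3: +8 =752
r71=1000111 pc4: +16 =768
r72=1001000 pc2: +4 =772
r73=1001001 pc3: +8 =780
r74=1001010 pc3: +8 =788
r75=1001011 pc4: +16 =804
r76=1001100 pc3: +8 =812
r77=1001101 pc4: +16 =828
r78=1001110 pc4: +16 =844
r79=1001111 pc5: +32 =876
r80=1010000 pc2: +4 =880
r81=1010001 pc3: +8 =888
r82=1010010 pc3: +8 =896
r83=1010011 pc4: +16 =912
r84=1010100 pc3: +8 =920
r85=1010101 pc4: +16 =936
r86=1010110 pc4: +16 =952
r87=1010111 pc5: +32 =984
r88=1011000 pc3: +8 =992
r89=1011001 pc4: +16 =1008
r90=1011010 pc4: +16 =1024
r91=1011011 pc5: +32 =1056
r92=1011100 pc4: +16 =1072
r93=1011101 pc5: +32 =1104

Answer: 1104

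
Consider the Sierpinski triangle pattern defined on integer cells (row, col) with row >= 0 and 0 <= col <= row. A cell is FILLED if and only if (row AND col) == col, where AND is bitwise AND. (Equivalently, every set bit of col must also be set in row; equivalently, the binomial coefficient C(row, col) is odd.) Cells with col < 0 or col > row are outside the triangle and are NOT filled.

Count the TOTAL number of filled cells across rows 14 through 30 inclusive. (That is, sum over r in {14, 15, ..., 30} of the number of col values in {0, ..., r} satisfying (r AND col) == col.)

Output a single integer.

Answer: 154

Derivation:
r14=1110 pc3: +8 =8
r15=1111 pc4: +16 =24
r16=10000 pc1: +2 =26
r17=10001 pc2: +4 =30
r18=10010 pc2: +4 =34
r19=10011 pc3: +8 =42
r20=10100 pc2: +4 =46
r21=10101 pc3: +8 =54
r22=10110 pc3: +8 =62
r23=10111 pc4: +16 =78
r24=11000 pc2: +4 =82
r25=11001 pc3: +8 =90
r26=11010 pc3: +8 =98
r27=11011 pc4: +16 =114
r28=11100 pc3: +8 =122
r29=11101 pc4: +16 =138
r30=11110 pc4: +16 =154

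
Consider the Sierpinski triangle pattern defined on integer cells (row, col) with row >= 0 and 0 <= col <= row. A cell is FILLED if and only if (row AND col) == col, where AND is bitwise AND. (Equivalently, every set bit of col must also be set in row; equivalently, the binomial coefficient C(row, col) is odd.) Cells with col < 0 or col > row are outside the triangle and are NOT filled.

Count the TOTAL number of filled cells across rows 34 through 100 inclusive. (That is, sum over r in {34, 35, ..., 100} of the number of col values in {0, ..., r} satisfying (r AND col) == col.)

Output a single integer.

Answer: 1010

Derivation:
r34=100010 pc2: +4 =4
r35=100011 pc3: +8 =12
r36=100100 pc2: +4 =16
r37=100101 pc3: +8 =24
r38=100110 pc3: +8 =32
r39=100111 pc4: +16 =48
r40=101000 pc2: +4 =52
r41=101001 pc3: +8 =60
r42=101010 pc3: +8 =68
r43=101011 pc4: +16 =84
r44=101100 pc3: +8 =92
r45=101101 pc4: +16 =108
r46=101110 pc4: +16 =124
r47=101111 pc5: +32 =156
r48=110000 pc2: +4 =160
r49=110001 pc3: +8 =168
r50=110010 pc3: +8 =176
r51=110011 pc4: +16 =192
r52=110100 pc3: +8 =200
r53=110101 pc4: +16 =216
r54=110110 pc4: +16 =232
r55=110111 pc5: +32 =264
r56=111000 pc3: +8 =272
r57=111001 pc4: +16 =288
r58=111010 pc4: +16 =304
r59=111011 pc5: +32 =336
r60=111100 pc4: +16 =352
r61=111101 pc5: +32 =384
r62=111110 pc5: +32 =416
r63=111111 pc6: +64 =480
r64=1000000 pc1: +2 =482
r65=1000001 pc2: +4 =486
r66=1000010 pc2: +4 =490
r67=1000011 pc3: +8 =498
r68=1000100 pc2: +4 =502
r69=1000101 pc3: +8 =510
r70=1000110 pc3: +8 =518
r71=1000111 pc4: +16 =534
r72=1001000 pc2: +4 =538
r73=1001001 pc3: +8 =546
r74=1001010 pc3: +8 =554
r75=1001011 pc4: +16 =570
r76=1001100 pc3: +8 =578
r77=1001101 pc4: +16 =594
r78=1001110 pc4: +16 =610
r79=1001111 pc5: +32 =642
r80=1010000 pc2: +4 =646
r81=1010001 pc3: +8 =654
r82=1010010 pc3: +8 =662
r83=1010011 pc4: +16 =678
r84=1010100 pc3: +8 =686
r85=1010101 pc4: +16 =702
r86=1010110 pc4: +16 =718
r87=1010111 pc5: +32 =750
r88=1011000 pc3: +8 =758
r89=1011001 pc4: +16 =774
r90=1011010 pc4: +16 =790
r91=1011011 pc5: +32 =822
r92=1011100 pc4: +16 =838
r93=1011101 pc5: +32 =870
r94=1011110 pc5: +32 =902
r95=1011111 pc6: +64 =966
r96=1100000 pc2: +4 =970
r97=1100001 pc3: +8 =978
r98=1100010 pc3: +8 =986
r99=1100011 pc4: +16 =1002
r100=1100100 pc3: +8 =1010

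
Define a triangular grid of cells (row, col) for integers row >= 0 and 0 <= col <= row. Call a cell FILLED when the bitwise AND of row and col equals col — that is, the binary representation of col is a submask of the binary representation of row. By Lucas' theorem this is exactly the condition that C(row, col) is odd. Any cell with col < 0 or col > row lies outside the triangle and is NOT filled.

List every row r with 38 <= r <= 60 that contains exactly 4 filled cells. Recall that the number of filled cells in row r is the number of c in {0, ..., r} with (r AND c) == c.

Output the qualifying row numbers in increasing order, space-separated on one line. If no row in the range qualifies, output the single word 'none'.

Row r has 2^popcount(r) filled cells, so we need popcount(r) = log2(4) = 2.
Scan r = 38..60 and keep those with exactly 2 one-bits:
r=38=100110 popcount=3 -> skip
r=39=100111 popcount=4 -> skip
r=40=101000 popcount=2 -> KEEP
r=41=101001 popcount=3 -> skip
r=42=101010 popcount=3 -> skip
r=43=101011 popcount=4 -> skip
r=44=101100 popcount=3 -> skip
r=45=101101 popcount=4 -> skip
r=46=101110 popcount=4 -> skip
r=47=101111 popcount=5 -> skip
r=48=110000 popcount=2 -> KEEP
r=49=110001 popcount=3 -> skip
r=50=110010 popcount=3 -> skip
r=51=110011 popcount=4 -> skip
r=52=110100 popcount=3 -> skip
r=53=110101 popcount=4 -> skip
r=54=110110 popcount=4 -> skip
r=55=110111 popcount=5 -> skip
r=56=111000 popcount=3 -> skip
r=57=111001 popcount=4 -> skip
r=58=111010 popcount=4 -> skip
r=59=111011 popcount=5 -> skip
r=60=111100 popcount=4 -> skip
Kept rows: 40 48

Answer: 40 48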